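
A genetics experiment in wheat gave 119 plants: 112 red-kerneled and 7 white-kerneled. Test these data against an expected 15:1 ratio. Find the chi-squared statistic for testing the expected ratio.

Expected counts for N = 119 under a 15:1 ratio (total parts = 16):
  red-kerneled: 119 × 15/16 = 111.5625
  white-kerneled: 119 × 1/16 = 7.4375
χ² = Σ (O − E)² / E
  red-kerneled: (112 − 111.5625)² / 111.5625 = 0.0017
  white-kerneled: (7 − 7.4375)² / 7.4375 = 0.0257
χ² = 0.0017 + 0.0257 = 0.0274 ≈ 0.027

0.027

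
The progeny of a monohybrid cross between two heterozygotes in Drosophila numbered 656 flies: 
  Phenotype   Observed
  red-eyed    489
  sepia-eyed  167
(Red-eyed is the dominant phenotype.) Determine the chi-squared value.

0.073

For a monohybrid cross between heterozygotes with complete dominance, the expected phenotypic ratio is 3:1.
The 3:1 ratio has 4 parts, so with N = 656 the expected counts are:
  red-eyed: 656 × 3/4 = 492
  sepia-eyed: 656 × 1/4 = 164
χ² = Σ (O − E)² / E
  red-eyed: (489 − 492)² / 492 = 0.0183
  sepia-eyed: (167 − 164)² / 164 = 0.0549
χ² = 0.0183 + 0.0549 = 0.0732 ≈ 0.073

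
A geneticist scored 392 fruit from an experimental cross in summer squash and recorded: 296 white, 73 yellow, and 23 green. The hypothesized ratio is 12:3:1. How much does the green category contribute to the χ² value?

The 12:3:1 ratio has 16 parts, so with N = 392 the expected counts are:
  white: 392 × 12/16 = 294
  yellow: 392 × 3/16 = 73.5
  green: 392 × 1/16 = 24.5
Contribution of green: (23 − 24.5)² / 24.5 = 0.0918

0.092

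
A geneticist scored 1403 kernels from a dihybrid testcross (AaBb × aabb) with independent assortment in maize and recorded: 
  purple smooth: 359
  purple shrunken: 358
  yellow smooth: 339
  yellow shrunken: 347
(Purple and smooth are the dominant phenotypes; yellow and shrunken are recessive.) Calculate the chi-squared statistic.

A dihybrid testcross with independent assortment gives a 1:1:1:1 ratio.
The 1:1:1:1 ratio has 4 parts, so with N = 1403 the expected counts are:
  purple smooth: 1403 × 1/4 = 350.75
  purple shrunken: 1403 × 1/4 = 350.75
  yellow smooth: 1403 × 1/4 = 350.75
  yellow shrunken: 1403 × 1/4 = 350.75
χ² = Σ (O − E)² / E
  purple smooth: (359 − 350.75)² / 350.75 = 0.1940
  purple shrunken: (358 − 350.75)² / 350.75 = 0.1499
  yellow smooth: (339 − 350.75)² / 350.75 = 0.3936
  yellow shrunken: (347 − 350.75)² / 350.75 = 0.0401
χ² = 0.1940 + 0.1499 + 0.3936 + 0.0401 = 0.7776 ≈ 0.778

0.778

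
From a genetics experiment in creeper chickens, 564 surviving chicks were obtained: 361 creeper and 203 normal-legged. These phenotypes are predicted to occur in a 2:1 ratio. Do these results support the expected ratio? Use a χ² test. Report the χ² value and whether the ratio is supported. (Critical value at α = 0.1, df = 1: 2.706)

Expected counts for N = 564 under a 2:1 ratio (total parts = 3):
  creeper: 564 × 2/3 = 376
  normal-legged: 564 × 1/3 = 188
χ² = Σ (O − E)² / E
  creeper: (361 − 376)² / 376 = 0.5984
  normal-legged: (203 − 188)² / 188 = 1.1968
χ² = 0.5984 + 1.1968 = 1.7952 ≈ 1.795
Degrees of freedom = 2 − 1 = 1; critical value at α = 0.1 is 2.706.
Since 1.795 < 2.706, we fail to reject the null hypothesis — the data are consistent with the 2:1 ratio.

1.795; consistent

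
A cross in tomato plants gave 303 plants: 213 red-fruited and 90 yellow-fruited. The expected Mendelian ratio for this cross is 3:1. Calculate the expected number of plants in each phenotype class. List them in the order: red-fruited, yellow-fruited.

227.25, 75.75

Expected counts for N = 303 under a 3:1 ratio (total parts = 4):
  red-fruited: 303 × 3/4 = 227.25
  yellow-fruited: 303 × 1/4 = 75.75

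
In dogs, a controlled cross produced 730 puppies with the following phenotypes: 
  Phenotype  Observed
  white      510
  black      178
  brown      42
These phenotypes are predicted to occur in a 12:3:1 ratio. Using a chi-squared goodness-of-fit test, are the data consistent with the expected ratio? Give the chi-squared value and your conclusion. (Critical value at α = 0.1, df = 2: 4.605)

15.213; not consistent

Expected counts for N = 730 under a 12:3:1 ratio (total parts = 16):
  white: 730 × 12/16 = 547.5
  black: 730 × 3/16 = 136.875
  brown: 730 × 1/16 = 45.625
χ² = Σ (O − E)² / E
  white: (510 − 547.5)² / 547.5 = 2.5685
  black: (178 − 136.875)² / 136.875 = 12.3563
  brown: (42 − 45.625)² / 45.625 = 0.2880
χ² = 2.5685 + 12.3563 + 0.2880 = 15.2128 ≈ 15.213
Degrees of freedom = 3 − 1 = 2; critical value at α = 0.1 is 4.605.
Since 15.213 > 4.605, we reject the null hypothesis — the data do not fit the 12:3:1 ratio.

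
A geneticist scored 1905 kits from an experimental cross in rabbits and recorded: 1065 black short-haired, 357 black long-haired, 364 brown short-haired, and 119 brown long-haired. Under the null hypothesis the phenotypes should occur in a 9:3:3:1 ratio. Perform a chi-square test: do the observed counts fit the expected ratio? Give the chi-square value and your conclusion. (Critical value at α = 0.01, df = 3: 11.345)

The 9:3:3:1 ratio has 16 parts, so with N = 1905 the expected counts are:
  black short-haired: 1905 × 9/16 = 1071.5625
  black long-haired: 1905 × 3/16 = 357.1875
  brown short-haired: 1905 × 3/16 = 357.1875
  brown long-haired: 1905 × 1/16 = 119.0625
χ² = Σ (O − E)² / E
  black short-haired: (1065 − 1071.5625)² / 1071.5625 = 0.0402
  black long-haired: (357 − 357.1875)² / 357.1875 = 0.0001
  brown short-haired: (364 − 357.1875)² / 357.1875 = 0.1299
  brown long-haired: (119 − 119.0625)² / 119.0625 = 0.0000
χ² = 0.0402 + 0.0001 + 0.1299 + 0.0000 = 0.1702 ≈ 0.170
Degrees of freedom = 4 − 1 = 3; critical value at α = 0.01 is 11.345.
Since 0.170 < 11.345, we fail to reject the null hypothesis — the data are consistent with the 9:3:3:1 ratio.

0.170; consistent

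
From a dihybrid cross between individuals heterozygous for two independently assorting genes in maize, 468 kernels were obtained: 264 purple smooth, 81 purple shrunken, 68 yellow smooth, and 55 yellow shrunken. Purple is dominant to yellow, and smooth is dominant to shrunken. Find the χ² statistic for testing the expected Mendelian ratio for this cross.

27.635

A dihybrid F₂ with independent assortment and complete dominance at both loci gives a 9:3:3:1 phenotypic ratio.
Expected counts for N = 468 under a 9:3:3:1 ratio (total parts = 16):
  purple smooth: 468 × 9/16 = 263.25
  purple shrunken: 468 × 3/16 = 87.75
  yellow smooth: 468 × 3/16 = 87.75
  yellow shrunken: 468 × 1/16 = 29.25
χ² = Σ (O − E)² / E
  purple smooth: (264 − 263.25)² / 263.25 = 0.0021
  purple shrunken: (81 − 87.75)² / 87.75 = 0.5192
  yellow smooth: (68 − 87.75)² / 87.75 = 4.4452
  yellow shrunken: (55 − 29.25)² / 29.25 = 22.6688
χ² = 0.0021 + 0.5192 + 4.4452 + 22.6688 = 27.6353 ≈ 27.635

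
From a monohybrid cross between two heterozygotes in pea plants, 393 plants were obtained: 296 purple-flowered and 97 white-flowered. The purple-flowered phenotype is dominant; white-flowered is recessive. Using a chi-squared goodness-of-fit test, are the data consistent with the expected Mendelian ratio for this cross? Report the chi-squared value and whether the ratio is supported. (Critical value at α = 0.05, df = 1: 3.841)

0.021; consistent

For a monohybrid cross between heterozygotes with complete dominance, the expected phenotypic ratio is 3:1.
Total ratio parts = 4. Expected numbers out of 393:
  purple-flowered: 393 × 3/4 = 294.75
  white-flowered: 393 × 1/4 = 98.25
χ² = Σ (O − E)² / E
  purple-flowered: (296 − 294.75)² / 294.75 = 0.0053
  white-flowered: (97 − 98.25)² / 98.25 = 0.0159
χ² = 0.0053 + 0.0159 = 0.0212 ≈ 0.021
Degrees of freedom = 2 − 1 = 1; critical value at α = 0.05 is 3.841.
Since 0.021 < 3.841, we fail to reject the null hypothesis — the data are consistent with the 3:1 ratio.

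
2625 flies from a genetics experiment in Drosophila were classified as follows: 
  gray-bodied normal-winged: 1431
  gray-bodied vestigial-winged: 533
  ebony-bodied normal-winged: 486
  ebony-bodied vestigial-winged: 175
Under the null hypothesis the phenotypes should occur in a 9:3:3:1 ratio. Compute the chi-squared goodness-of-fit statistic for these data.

The 9:3:3:1 ratio has 16 parts, so with N = 2625 the expected counts are:
  gray-bodied normal-winged: 2625 × 9/16 = 1476.5625
  gray-bodied vestigial-winged: 2625 × 3/16 = 492.1875
  ebony-bodied normal-winged: 2625 × 3/16 = 492.1875
  ebony-bodied vestigial-winged: 2625 × 1/16 = 164.0625
χ² = Σ (O − E)² / E
  gray-bodied normal-winged: (1431 − 1476.5625)² / 1476.5625 = 1.4059
  gray-bodied vestigial-winged: (533 − 492.1875)² / 492.1875 = 3.3842
  ebony-bodied normal-winged: (486 − 492.1875)² / 492.1875 = 0.0778
  ebony-bodied vestigial-winged: (175 − 164.0625)² / 164.0625 = 0.7292
χ² = 1.4059 + 3.3842 + 0.0778 + 0.7292 = 5.5971 ≈ 5.597

5.597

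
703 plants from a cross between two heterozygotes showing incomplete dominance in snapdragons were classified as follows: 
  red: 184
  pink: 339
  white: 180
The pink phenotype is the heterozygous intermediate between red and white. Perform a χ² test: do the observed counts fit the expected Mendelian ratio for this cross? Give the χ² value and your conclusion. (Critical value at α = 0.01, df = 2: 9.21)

0.935; consistent

With incomplete dominance, a heterozygote × heterozygote cross gives a 1:2:1 phenotypic ratio.
Under the 1:2:1 hypothesis (Σ ratio = 4, N = 703):
  red: 703 × 1/4 = 175.75
  pink: 703 × 2/4 = 351.5
  white: 703 × 1/4 = 175.75
χ² = Σ (O − E)² / E
  red: (184 − 175.75)² / 175.75 = 0.3873
  pink: (339 − 351.5)² / 351.5 = 0.4445
  white: (180 − 175.75)² / 175.75 = 0.1028
χ² = 0.3873 + 0.4445 + 0.1028 = 0.9346 ≈ 0.935
Degrees of freedom = 3 − 1 = 2; critical value at α = 0.01 is 9.21.
Since 0.935 < 9.21, we fail to reject the null hypothesis — the data are consistent with the 1:2:1 ratio.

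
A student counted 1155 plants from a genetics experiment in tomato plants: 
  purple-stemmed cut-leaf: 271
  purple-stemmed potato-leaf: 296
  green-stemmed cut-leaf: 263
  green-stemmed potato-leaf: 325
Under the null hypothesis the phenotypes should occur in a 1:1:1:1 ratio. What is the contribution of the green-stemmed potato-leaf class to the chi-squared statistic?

Total ratio parts = 4. Expected numbers out of 1155:
  purple-stemmed cut-leaf: 1155 × 1/4 = 288.75
  purple-stemmed potato-leaf: 1155 × 1/4 = 288.75
  green-stemmed cut-leaf: 1155 × 1/4 = 288.75
  green-stemmed potato-leaf: 1155 × 1/4 = 288.75
Contribution of green-stemmed potato-leaf: (325 − 288.75)² / 288.75 = 4.5509

4.551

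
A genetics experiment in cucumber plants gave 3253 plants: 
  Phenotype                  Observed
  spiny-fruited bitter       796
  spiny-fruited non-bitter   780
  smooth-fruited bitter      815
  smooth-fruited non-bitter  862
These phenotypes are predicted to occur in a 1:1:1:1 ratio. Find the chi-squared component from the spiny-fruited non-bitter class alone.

Total ratio parts = 4. Expected numbers out of 3253:
  spiny-fruited bitter: 3253 × 1/4 = 813.25
  spiny-fruited non-bitter: 3253 × 1/4 = 813.25
  smooth-fruited bitter: 3253 × 1/4 = 813.25
  smooth-fruited non-bitter: 3253 × 1/4 = 813.25
Contribution of spiny-fruited non-bitter: (780 − 813.25)² / 813.25 = 1.3594

1.359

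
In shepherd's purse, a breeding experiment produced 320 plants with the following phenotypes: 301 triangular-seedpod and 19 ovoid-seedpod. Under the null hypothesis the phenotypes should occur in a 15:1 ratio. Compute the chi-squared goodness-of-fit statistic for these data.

0.053

Total ratio parts = 16. Expected numbers out of 320:
  triangular-seedpod: 320 × 15/16 = 300
  ovoid-seedpod: 320 × 1/16 = 20
χ² = Σ (O − E)² / E
  triangular-seedpod: (301 − 300)² / 300 = 0.0033
  ovoid-seedpod: (19 − 20)² / 20 = 0.0500
χ² = 0.0033 + 0.0500 = 0.0533 ≈ 0.053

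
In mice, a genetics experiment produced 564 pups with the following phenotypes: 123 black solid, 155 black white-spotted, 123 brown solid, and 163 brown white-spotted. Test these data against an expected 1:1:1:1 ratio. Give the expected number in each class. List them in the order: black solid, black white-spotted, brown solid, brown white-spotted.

141, 141, 141, 141

Expected counts for N = 564 under a 1:1:1:1 ratio (total parts = 4):
  black solid: 564 × 1/4 = 141
  black white-spotted: 564 × 1/4 = 141
  brown solid: 564 × 1/4 = 141
  brown white-spotted: 564 × 1/4 = 141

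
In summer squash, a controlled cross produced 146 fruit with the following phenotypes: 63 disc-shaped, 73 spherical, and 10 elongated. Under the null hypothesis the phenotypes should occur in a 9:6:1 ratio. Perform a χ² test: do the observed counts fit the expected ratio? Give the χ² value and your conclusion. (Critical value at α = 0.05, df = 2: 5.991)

10.621; not consistent

Total ratio parts = 16. Expected numbers out of 146:
  disc-shaped: 146 × 9/16 = 82.125
  spherical: 146 × 6/16 = 54.75
  elongated: 146 × 1/16 = 9.125
χ² = Σ (O − E)² / E
  disc-shaped: (63 − 82.125)² / 82.125 = 4.4538
  spherical: (73 − 54.75)² / 54.75 = 6.0833
  elongated: (10 − 9.125)² / 9.125 = 0.0839
χ² = 4.4538 + 6.0833 + 0.0839 = 10.621
Degrees of freedom = 3 − 1 = 2; critical value at α = 0.05 is 5.991.
Since 10.621 > 5.991, we reject the null hypothesis — the data do not fit the 9:6:1 ratio.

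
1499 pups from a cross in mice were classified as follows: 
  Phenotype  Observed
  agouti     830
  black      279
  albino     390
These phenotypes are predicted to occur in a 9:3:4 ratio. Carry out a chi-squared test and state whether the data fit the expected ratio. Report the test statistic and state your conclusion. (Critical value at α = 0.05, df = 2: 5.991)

Under the 9:3:4 hypothesis (Σ ratio = 16, N = 1499):
  agouti: 1499 × 9/16 = 843.1875
  black: 1499 × 3/16 = 281.0625
  albino: 1499 × 4/16 = 374.75
χ² = Σ (O − E)² / E
  agouti: (830 − 843.1875)² / 843.1875 = 0.2063
  black: (279 − 281.0625)² / 281.0625 = 0.0151
  albino: (390 − 374.75)² / 374.75 = 0.6206
χ² = 0.2063 + 0.0151 + 0.6206 = 0.842
Degrees of freedom = 3 − 1 = 2; critical value at α = 0.05 is 5.991.
Since 0.842 < 5.991, we fail to reject the null hypothesis — the data are consistent with the 9:3:4 ratio.

0.842; consistent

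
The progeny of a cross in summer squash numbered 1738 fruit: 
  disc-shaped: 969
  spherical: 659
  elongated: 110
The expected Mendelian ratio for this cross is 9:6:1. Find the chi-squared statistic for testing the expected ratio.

0.174

The 9:6:1 ratio has 16 parts, so with N = 1738 the expected counts are:
  disc-shaped: 1738 × 9/16 = 977.625
  spherical: 1738 × 6/16 = 651.75
  elongated: 1738 × 1/16 = 108.625
χ² = Σ (O − E)² / E
  disc-shaped: (969 − 977.625)² / 977.625 = 0.0761
  spherical: (659 − 651.75)² / 651.75 = 0.0806
  elongated: (110 − 108.625)² / 108.625 = 0.0174
χ² = 0.0761 + 0.0806 + 0.0174 = 0.1741 ≈ 0.174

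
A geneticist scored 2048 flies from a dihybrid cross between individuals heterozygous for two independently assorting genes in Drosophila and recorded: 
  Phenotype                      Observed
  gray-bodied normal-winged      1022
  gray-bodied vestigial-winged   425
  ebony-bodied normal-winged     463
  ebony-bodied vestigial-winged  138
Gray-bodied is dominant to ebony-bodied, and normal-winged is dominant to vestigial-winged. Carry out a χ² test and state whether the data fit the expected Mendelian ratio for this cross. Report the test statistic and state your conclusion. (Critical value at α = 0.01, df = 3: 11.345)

A dihybrid F₂ with independent assortment and complete dominance at both loci gives a 9:3:3:1 phenotypic ratio.
Expected counts for N = 2048 under a 9:3:3:1 ratio (total parts = 16):
  gray-bodied normal-winged: 2048 × 9/16 = 1152
  gray-bodied vestigial-winged: 2048 × 3/16 = 384
  ebony-bodied normal-winged: 2048 × 3/16 = 384
  ebony-bodied vestigial-winged: 2048 × 1/16 = 128
χ² = Σ (O − E)² / E
  gray-bodied normal-winged: (1022 − 1152)² / 1152 = 14.6701
  gray-bodied vestigial-winged: (425 − 384)² / 384 = 4.3776
  ebony-bodied normal-winged: (463 − 384)² / 384 = 16.2526
  ebony-bodied vestigial-winged: (138 − 128)² / 128 = 0.7812
χ² = 14.6701 + 4.3776 + 16.2526 + 0.7812 = 36.0815 ≈ 36.082
Degrees of freedom = 4 − 1 = 3; critical value at α = 0.01 is 11.345.
Since 36.082 > 11.345, we reject the null hypothesis — the data do not fit the 9:3:3:1 ratio.

36.082; not consistent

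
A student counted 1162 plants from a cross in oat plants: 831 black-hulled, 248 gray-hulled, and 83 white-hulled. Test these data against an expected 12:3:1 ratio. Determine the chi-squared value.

Under the 12:3:1 hypothesis (Σ ratio = 16, N = 1162):
  black-hulled: 1162 × 12/16 = 871.5
  gray-hulled: 1162 × 3/16 = 217.875
  white-hulled: 1162 × 1/16 = 72.625
χ² = Σ (O − E)² / E
  black-hulled: (831 − 871.5)² / 871.5 = 1.8821
  gray-hulled: (248 − 217.875)² / 217.875 = 4.1653
  white-hulled: (83 − 72.625)² / 72.625 = 1.4821
χ² = 1.8821 + 4.1653 + 1.4821 = 7.5295 ≈ 7.530

7.530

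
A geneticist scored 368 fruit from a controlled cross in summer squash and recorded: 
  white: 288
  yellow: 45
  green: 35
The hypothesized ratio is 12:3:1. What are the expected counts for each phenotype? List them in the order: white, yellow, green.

276, 69, 23

The 12:3:1 ratio has 16 parts, so with N = 368 the expected counts are:
  white: 368 × 12/16 = 276
  yellow: 368 × 3/16 = 69
  green: 368 × 1/16 = 23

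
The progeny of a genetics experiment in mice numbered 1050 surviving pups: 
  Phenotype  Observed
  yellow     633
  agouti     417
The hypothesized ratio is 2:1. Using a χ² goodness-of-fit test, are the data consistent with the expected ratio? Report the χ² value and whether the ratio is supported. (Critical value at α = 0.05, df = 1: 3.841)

Under the 2:1 hypothesis (Σ ratio = 3, N = 1050):
  yellow: 1050 × 2/3 = 700
  agouti: 1050 × 1/3 = 350
χ² = Σ (O − E)² / E
  yellow: (633 − 700)² / 700 = 6.4129
  agouti: (417 − 350)² / 350 = 12.8257
χ² = 6.4129 + 12.8257 = 19.2386 ≈ 19.239
Degrees of freedom = 2 − 1 = 1; critical value at α = 0.05 is 3.841.
Since 19.239 > 3.841, we reject the null hypothesis — the data do not fit the 2:1 ratio.

19.239; not consistent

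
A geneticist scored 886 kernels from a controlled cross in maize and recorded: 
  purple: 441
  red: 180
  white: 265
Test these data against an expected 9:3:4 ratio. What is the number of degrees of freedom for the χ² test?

2

A goodness-of-fit test with 3 phenotype classes has df = 3 − 1 = 2.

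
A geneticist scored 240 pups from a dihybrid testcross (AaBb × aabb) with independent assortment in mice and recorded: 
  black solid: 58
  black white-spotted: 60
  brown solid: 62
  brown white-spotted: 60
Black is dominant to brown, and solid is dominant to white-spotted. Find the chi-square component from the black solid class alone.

A dihybrid testcross with independent assortment gives a 1:1:1:1 ratio.
The 1:1:1:1 ratio has 4 parts, so with N = 240 the expected counts are:
  black solid: 240 × 1/4 = 60
  black white-spotted: 240 × 1/4 = 60
  brown solid: 240 × 1/4 = 60
  brown white-spotted: 240 × 1/4 = 60
Contribution of black solid: (58 − 60)² / 60 = 0.0667

0.067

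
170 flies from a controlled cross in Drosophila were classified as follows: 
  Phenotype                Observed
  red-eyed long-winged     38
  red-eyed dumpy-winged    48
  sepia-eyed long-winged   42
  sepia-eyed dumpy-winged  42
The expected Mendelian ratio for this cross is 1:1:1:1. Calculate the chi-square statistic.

1.200

Expected counts for N = 170 under a 1:1:1:1 ratio (total parts = 4):
  red-eyed long-winged: 170 × 1/4 = 42.5
  red-eyed dumpy-winged: 170 × 1/4 = 42.5
  sepia-eyed long-winged: 170 × 1/4 = 42.5
  sepia-eyed dumpy-winged: 170 × 1/4 = 42.5
χ² = Σ (O − E)² / E
  red-eyed long-winged: (38 − 42.5)² / 42.5 = 0.4765
  red-eyed dumpy-winged: (48 − 42.5)² / 42.5 = 0.7118
  sepia-eyed long-winged: (42 − 42.5)² / 42.5 = 0.0059
  sepia-eyed dumpy-winged: (42 − 42.5)² / 42.5 = 0.0059
χ² = 0.4765 + 0.7118 + 0.0059 + 0.0059 = 1.2001 ≈ 1.200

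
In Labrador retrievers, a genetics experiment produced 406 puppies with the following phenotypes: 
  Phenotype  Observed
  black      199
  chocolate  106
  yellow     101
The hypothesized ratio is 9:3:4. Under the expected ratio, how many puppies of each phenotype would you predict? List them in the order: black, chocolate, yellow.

228.375, 76.125, 101.5

Under the 9:3:4 hypothesis (Σ ratio = 16, N = 406):
  black: 406 × 9/16 = 228.375
  chocolate: 406 × 3/16 = 76.125
  yellow: 406 × 4/16 = 101.5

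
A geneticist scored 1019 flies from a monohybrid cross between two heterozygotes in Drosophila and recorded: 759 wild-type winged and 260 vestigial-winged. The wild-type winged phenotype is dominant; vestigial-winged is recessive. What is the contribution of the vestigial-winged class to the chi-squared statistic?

For a monohybrid cross between heterozygotes with complete dominance, the expected phenotypic ratio is 3:1.
Under the 3:1 hypothesis (Σ ratio = 4, N = 1019):
  wild-type winged: 1019 × 3/4 = 764.25
  vestigial-winged: 1019 × 1/4 = 254.75
Contribution of vestigial-winged: (260 − 254.75)² / 254.75 = 0.1082

0.108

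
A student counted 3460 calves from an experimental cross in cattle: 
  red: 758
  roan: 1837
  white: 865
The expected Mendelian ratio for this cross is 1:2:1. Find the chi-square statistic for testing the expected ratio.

Under the 1:2:1 hypothesis (Σ ratio = 4, N = 3460):
  red: 3460 × 1/4 = 865
  roan: 3460 × 2/4 = 1730
  white: 3460 × 1/4 = 865
χ² = Σ (O − E)² / E
  red: (758 − 865)² / 865 = 13.2358
  roan: (1837 − 1730)² / 1730 = 6.6179
  white: (865 − 865)² / 865 = 0.0000
χ² = 13.2358 + 6.6179 + 0.0000 = 19.8537 ≈ 19.854

19.854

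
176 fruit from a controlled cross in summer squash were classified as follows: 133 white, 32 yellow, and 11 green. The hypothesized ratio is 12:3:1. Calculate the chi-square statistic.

Total ratio parts = 16. Expected numbers out of 176:
  white: 176 × 12/16 = 132
  yellow: 176 × 3/16 = 33
  green: 176 × 1/16 = 11
χ² = Σ (O − E)² / E
  white: (133 − 132)² / 132 = 0.0076
  yellow: (32 − 33)² / 33 = 0.0303
  green: (11 − 11)² / 11 = 0.0000
χ² = 0.0076 + 0.0303 + 0.0000 = 0.0379 ≈ 0.038

0.038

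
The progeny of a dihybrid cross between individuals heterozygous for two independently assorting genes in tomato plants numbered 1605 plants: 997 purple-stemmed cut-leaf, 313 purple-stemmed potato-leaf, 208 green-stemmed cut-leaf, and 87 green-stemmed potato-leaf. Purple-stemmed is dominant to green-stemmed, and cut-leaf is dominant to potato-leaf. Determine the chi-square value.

A dihybrid F₂ with independent assortment and complete dominance at both loci gives a 9:3:3:1 phenotypic ratio.
Under the 9:3:3:1 hypothesis (Σ ratio = 16, N = 1605):
  purple-stemmed cut-leaf: 1605 × 9/16 = 902.8125
  purple-stemmed potato-leaf: 1605 × 3/16 = 300.9375
  green-stemmed cut-leaf: 1605 × 3/16 = 300.9375
  green-stemmed potato-leaf: 1605 × 1/16 = 100.3125
χ² = Σ (O − E)² / E
  purple-stemmed cut-leaf: (997 − 902.8125)² / 902.8125 = 9.8263
  purple-stemmed potato-leaf: (313 − 300.9375)² / 300.9375 = 0.4835
  green-stemmed cut-leaf: (208 − 300.9375)² / 300.9375 = 28.7016
  green-stemmed potato-leaf: (87 − 100.3125)² / 100.3125 = 1.7667
χ² = 9.8263 + 0.4835 + 28.7016 + 1.7667 = 40.7781 ≈ 40.778

40.778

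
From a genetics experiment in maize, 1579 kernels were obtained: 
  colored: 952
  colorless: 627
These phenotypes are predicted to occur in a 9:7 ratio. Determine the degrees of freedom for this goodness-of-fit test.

1

A goodness-of-fit test with 2 phenotype classes has df = 2 − 1 = 1.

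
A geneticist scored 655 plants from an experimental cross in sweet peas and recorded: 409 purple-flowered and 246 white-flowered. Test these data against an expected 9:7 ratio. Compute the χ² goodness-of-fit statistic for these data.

10.207

Under the 9:7 hypothesis (Σ ratio = 16, N = 655):
  purple-flowered: 655 × 9/16 = 368.4375
  white-flowered: 655 × 7/16 = 286.5625
χ² = Σ (O − E)² / E
  purple-flowered: (409 − 368.4375)² / 368.4375 = 4.4657
  white-flowered: (246 − 286.5625)² / 286.5625 = 5.7416
χ² = 4.4657 + 5.7416 = 10.2073 ≈ 10.207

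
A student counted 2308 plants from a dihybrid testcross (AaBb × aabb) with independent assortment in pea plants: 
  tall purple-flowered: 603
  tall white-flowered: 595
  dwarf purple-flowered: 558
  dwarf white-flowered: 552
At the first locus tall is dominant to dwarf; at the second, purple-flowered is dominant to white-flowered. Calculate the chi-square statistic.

A dihybrid testcross with independent assortment gives a 1:1:1:1 ratio.
Under the 1:1:1:1 hypothesis (Σ ratio = 4, N = 2308):
  tall purple-flowered: 2308 × 1/4 = 577
  tall white-flowered: 2308 × 1/4 = 577
  dwarf purple-flowered: 2308 × 1/4 = 577
  dwarf white-flowered: 2308 × 1/4 = 577
χ² = Σ (O − E)² / E
  tall purple-flowered: (603 − 577)² / 577 = 1.1716
  tall white-flowered: (595 − 577)² / 577 = 0.5615
  dwarf purple-flowered: (558 − 577)² / 577 = 0.6256
  dwarf white-flowered: (552 − 577)² / 577 = 1.0832
χ² = 1.1716 + 0.5615 + 0.6256 + 1.0832 = 3.4419 ≈ 3.442

3.442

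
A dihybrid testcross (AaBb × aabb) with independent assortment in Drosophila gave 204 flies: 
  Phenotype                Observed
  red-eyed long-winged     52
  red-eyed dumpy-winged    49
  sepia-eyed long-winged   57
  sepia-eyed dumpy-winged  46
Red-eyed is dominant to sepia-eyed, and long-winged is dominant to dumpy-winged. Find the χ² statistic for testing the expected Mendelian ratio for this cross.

A dihybrid testcross with independent assortment gives a 1:1:1:1 ratio.
The 1:1:1:1 ratio has 4 parts, so with N = 204 the expected counts are:
  red-eyed long-winged: 204 × 1/4 = 51
  red-eyed dumpy-winged: 204 × 1/4 = 51
  sepia-eyed long-winged: 204 × 1/4 = 51
  sepia-eyed dumpy-winged: 204 × 1/4 = 51
χ² = Σ (O − E)² / E
  red-eyed long-winged: (52 − 51)² / 51 = 0.0196
  red-eyed dumpy-winged: (49 − 51)² / 51 = 0.0784
  sepia-eyed long-winged: (57 − 51)² / 51 = 0.7059
  sepia-eyed dumpy-winged: (46 − 51)² / 51 = 0.4902
χ² = 0.0196 + 0.0784 + 0.7059 + 0.4902 = 1.2941 ≈ 1.294

1.294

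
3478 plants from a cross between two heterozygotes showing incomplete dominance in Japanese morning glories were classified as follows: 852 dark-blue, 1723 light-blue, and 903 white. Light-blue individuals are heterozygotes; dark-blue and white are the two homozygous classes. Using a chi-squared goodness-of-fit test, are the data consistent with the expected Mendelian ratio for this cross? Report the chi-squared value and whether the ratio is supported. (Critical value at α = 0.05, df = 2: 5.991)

1.790; consistent

With incomplete dominance, a heterozygote × heterozygote cross gives a 1:2:1 phenotypic ratio.
Under the 1:2:1 hypothesis (Σ ratio = 4, N = 3478):
  dark-blue: 3478 × 1/4 = 869.5
  light-blue: 3478 × 2/4 = 1739
  white: 3478 × 1/4 = 869.5
χ² = Σ (O − E)² / E
  dark-blue: (852 − 869.5)² / 869.5 = 0.3522
  light-blue: (1723 − 1739)² / 1739 = 0.1472
  white: (903 − 869.5)² / 869.5 = 1.2907
χ² = 0.3522 + 0.1472 + 1.2907 = 1.7901 ≈ 1.790
Degrees of freedom = 3 − 1 = 2; critical value at α = 0.05 is 5.991.
Since 1.790 < 5.991, we fail to reject the null hypothesis — the data are consistent with the 1:2:1 ratio.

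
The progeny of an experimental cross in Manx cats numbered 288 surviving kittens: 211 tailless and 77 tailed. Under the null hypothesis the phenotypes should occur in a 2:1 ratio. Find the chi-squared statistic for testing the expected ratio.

Expected counts for N = 288 under a 2:1 ratio (total parts = 3):
  tailless: 288 × 2/3 = 192
  tailed: 288 × 1/3 = 96
χ² = Σ (O − E)² / E
  tailless: (211 − 192)² / 192 = 1.8802
  tailed: (77 − 96)² / 96 = 3.7604
χ² = 1.8802 + 3.7604 = 5.6406 ≈ 5.641

5.641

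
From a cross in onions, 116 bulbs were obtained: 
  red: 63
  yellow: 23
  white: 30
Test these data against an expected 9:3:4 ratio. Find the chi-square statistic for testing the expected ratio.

Under the 9:3:4 hypothesis (Σ ratio = 16, N = 116):
  red: 116 × 9/16 = 65.25
  yellow: 116 × 3/16 = 21.75
  white: 116 × 4/16 = 29
χ² = Σ (O − E)² / E
  red: (63 − 65.25)² / 65.25 = 0.0776
  yellow: (23 − 21.75)² / 21.75 = 0.0718
  white: (30 − 29)² / 29 = 0.0345
χ² = 0.0776 + 0.0718 + 0.0345 = 0.1839 ≈ 0.184

0.184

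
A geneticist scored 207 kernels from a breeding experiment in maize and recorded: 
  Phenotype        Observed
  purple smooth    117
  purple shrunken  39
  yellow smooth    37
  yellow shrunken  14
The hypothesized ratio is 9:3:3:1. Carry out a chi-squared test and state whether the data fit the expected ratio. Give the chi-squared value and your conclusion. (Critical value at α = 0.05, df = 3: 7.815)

Total ratio parts = 16. Expected numbers out of 207:
  purple smooth: 207 × 9/16 = 116.4375
  purple shrunken: 207 × 3/16 = 38.8125
  yellow smooth: 207 × 3/16 = 38.8125
  yellow shrunken: 207 × 1/16 = 12.9375
χ² = Σ (O − E)² / E
  purple smooth: (117 − 116.4375)² / 116.4375 = 0.0027
  purple shrunken: (39 − 38.8125)² / 38.8125 = 0.0009
  yellow smooth: (37 − 38.8125)² / 38.8125 = 0.0846
  yellow shrunken: (14 − 12.9375)² / 12.9375 = 0.0873
χ² = 0.0027 + 0.0009 + 0.0846 + 0.0873 = 0.1755 ≈ 0.176
Degrees of freedom = 4 − 1 = 3; critical value at α = 0.05 is 7.815.
Since 0.176 < 7.815, we fail to reject the null hypothesis — the data are consistent with the 9:3:3:1 ratio.

0.176; consistent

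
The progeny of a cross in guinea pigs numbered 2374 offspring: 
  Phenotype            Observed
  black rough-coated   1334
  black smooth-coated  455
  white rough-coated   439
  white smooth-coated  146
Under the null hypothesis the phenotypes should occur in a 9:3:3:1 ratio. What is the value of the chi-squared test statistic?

Under the 9:3:3:1 hypothesis (Σ ratio = 16, N = 2374):
  black rough-coated: 2374 × 9/16 = 1335.375
  black smooth-coated: 2374 × 3/16 = 445.125
  white rough-coated: 2374 × 3/16 = 445.125
  white smooth-coated: 2374 × 1/16 = 148.375
χ² = Σ (O − E)² / E
  black rough-coated: (1334 − 1335.375)² / 1335.375 = 0.0014
  black smooth-coated: (455 − 445.125)² / 445.125 = 0.2191
  white rough-coated: (439 − 445.125)² / 445.125 = 0.0843
  white smooth-coated: (146 − 148.375)² / 148.375 = 0.0380
χ² = 0.0014 + 0.2191 + 0.0843 + 0.0380 = 0.3428 ≈ 0.343

0.343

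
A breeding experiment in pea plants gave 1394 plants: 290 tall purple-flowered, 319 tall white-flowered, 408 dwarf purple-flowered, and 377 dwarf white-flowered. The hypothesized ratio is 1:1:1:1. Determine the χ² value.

24.806

Total ratio parts = 4. Expected numbers out of 1394:
  tall purple-flowered: 1394 × 1/4 = 348.5
  tall white-flowered: 1394 × 1/4 = 348.5
  dwarf purple-flowered: 1394 × 1/4 = 348.5
  dwarf white-flowered: 1394 × 1/4 = 348.5
χ² = Σ (O − E)² / E
  tall purple-flowered: (290 − 348.5)² / 348.5 = 9.8199
  tall white-flowered: (319 − 348.5)² / 348.5 = 2.4971
  dwarf purple-flowered: (408 − 348.5)² / 348.5 = 10.1585
  dwarf white-flowered: (377 − 348.5)² / 348.5 = 2.3307
χ² = 9.8199 + 2.4971 + 10.1585 + 2.3307 = 24.8062 ≈ 24.806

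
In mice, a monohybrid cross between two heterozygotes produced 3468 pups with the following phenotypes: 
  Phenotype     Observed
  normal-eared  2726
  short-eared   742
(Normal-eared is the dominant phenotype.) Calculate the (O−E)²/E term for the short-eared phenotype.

18.022

For a monohybrid cross between heterozygotes with complete dominance, the expected phenotypic ratio is 3:1.
Expected counts for N = 3468 under a 3:1 ratio (total parts = 4):
  normal-eared: 3468 × 3/4 = 2601
  short-eared: 3468 × 1/4 = 867
Contribution of short-eared: (742 − 867)² / 867 = 18.0219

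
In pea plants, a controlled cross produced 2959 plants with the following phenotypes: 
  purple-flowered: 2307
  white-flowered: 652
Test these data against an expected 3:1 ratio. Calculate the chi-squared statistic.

Under the 3:1 hypothesis (Σ ratio = 4, N = 2959):
  purple-flowered: 2959 × 3/4 = 2219.25
  white-flowered: 2959 × 1/4 = 739.75
χ² = Σ (O − E)² / E
  purple-flowered: (2307 − 2219.25)² / 2219.25 = 3.4697
  white-flowered: (652 − 739.75)² / 739.75 = 10.4090
χ² = 3.4697 + 10.4090 = 13.8787 ≈ 13.879

13.879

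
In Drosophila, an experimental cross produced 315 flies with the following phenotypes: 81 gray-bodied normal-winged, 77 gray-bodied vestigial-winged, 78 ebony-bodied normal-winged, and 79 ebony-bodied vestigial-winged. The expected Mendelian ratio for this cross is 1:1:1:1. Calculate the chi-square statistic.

The 1:1:1:1 ratio has 4 parts, so with N = 315 the expected counts are:
  gray-bodied normal-winged: 315 × 1/4 = 78.75
  gray-bodied vestigial-winged: 315 × 1/4 = 78.75
  ebony-bodied normal-winged: 315 × 1/4 = 78.75
  ebony-bodied vestigial-winged: 315 × 1/4 = 78.75
χ² = Σ (O − E)² / E
  gray-bodied normal-winged: (81 − 78.75)² / 78.75 = 0.0643
  gray-bodied vestigial-winged: (77 − 78.75)² / 78.75 = 0.0389
  ebony-bodied normal-winged: (78 − 78.75)² / 78.75 = 0.0071
  ebony-bodied vestigial-winged: (79 − 78.75)² / 78.75 = 0.0008
χ² = 0.0643 + 0.0389 + 0.0071 + 0.0008 = 0.1111 ≈ 0.111

0.111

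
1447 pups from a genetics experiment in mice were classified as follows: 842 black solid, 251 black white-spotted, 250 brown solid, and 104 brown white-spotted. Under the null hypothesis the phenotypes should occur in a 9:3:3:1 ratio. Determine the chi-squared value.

6.196

Total ratio parts = 16. Expected numbers out of 1447:
  black solid: 1447 × 9/16 = 813.9375
  black white-spotted: 1447 × 3/16 = 271.3125
  brown solid: 1447 × 3/16 = 271.3125
  brown white-spotted: 1447 × 1/16 = 90.4375
χ² = Σ (O − E)² / E
  black solid: (842 − 813.9375)² / 813.9375 = 0.9675
  black white-spotted: (251 − 271.3125)² / 271.3125 = 1.5207
  brown solid: (250 − 271.3125)² / 271.3125 = 1.6742
  brown white-spotted: (104 − 90.4375)² / 90.4375 = 2.0339
χ² = 0.9675 + 1.5207 + 1.6742 + 2.0339 = 6.1963 ≈ 6.196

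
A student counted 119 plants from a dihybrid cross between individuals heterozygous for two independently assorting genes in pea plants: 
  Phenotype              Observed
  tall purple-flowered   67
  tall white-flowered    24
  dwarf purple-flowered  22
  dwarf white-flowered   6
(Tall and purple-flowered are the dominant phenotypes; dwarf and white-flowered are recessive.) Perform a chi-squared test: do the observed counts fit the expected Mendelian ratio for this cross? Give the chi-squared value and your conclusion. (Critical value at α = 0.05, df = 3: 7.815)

A dihybrid F₂ with independent assortment and complete dominance at both loci gives a 9:3:3:1 phenotypic ratio.
The 9:3:3:1 ratio has 16 parts, so with N = 119 the expected counts are:
  tall purple-flowered: 119 × 9/16 = 66.9375
  tall white-flowered: 119 × 3/16 = 22.3125
  dwarf purple-flowered: 119 × 3/16 = 22.3125
  dwarf white-flowered: 119 × 1/16 = 7.4375
χ² = Σ (O − E)² / E
  tall purple-flowered: (67 − 66.9375)² / 66.9375 = 0.0001
  tall white-flowered: (24 − 22.3125)² / 22.3125 = 0.1276
  dwarf purple-flowered: (22 − 22.3125)² / 22.3125 = 0.0044
  dwarf white-flowered: (6 − 7.4375)² / 7.4375 = 0.2778
χ² = 0.0001 + 0.1276 + 0.0044 + 0.2778 = 0.4099 ≈ 0.410
Degrees of freedom = 4 − 1 = 3; critical value at α = 0.05 is 7.815.
Since 0.410 < 7.815, we fail to reject the null hypothesis — the data are consistent with the 9:3:3:1 ratio.

0.410; consistent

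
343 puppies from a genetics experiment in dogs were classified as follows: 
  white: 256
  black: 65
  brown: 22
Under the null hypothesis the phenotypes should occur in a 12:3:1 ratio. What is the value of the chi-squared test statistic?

Total ratio parts = 16. Expected numbers out of 343:
  white: 343 × 12/16 = 257.25
  black: 343 × 3/16 = 64.3125
  brown: 343 × 1/16 = 21.4375
χ² = Σ (O − E)² / E
  white: (256 − 257.25)² / 257.25 = 0.0061
  black: (65 − 64.3125)² / 64.3125 = 0.0073
  brown: (22 − 21.4375)² / 21.4375 = 0.0148
χ² = 0.0061 + 0.0073 + 0.0148 = 0.0282 ≈ 0.028

0.028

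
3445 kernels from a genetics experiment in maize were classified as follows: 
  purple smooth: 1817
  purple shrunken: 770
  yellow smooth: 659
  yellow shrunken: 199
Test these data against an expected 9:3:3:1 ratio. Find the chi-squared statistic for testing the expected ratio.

32.860

Under the 9:3:3:1 hypothesis (Σ ratio = 16, N = 3445):
  purple smooth: 3445 × 9/16 = 1937.8125
  purple shrunken: 3445 × 3/16 = 645.9375
  yellow smooth: 3445 × 3/16 = 645.9375
  yellow shrunken: 3445 × 1/16 = 215.3125
χ² = Σ (O − E)² / E
  purple smooth: (1817 − 1937.8125)² / 1937.8125 = 7.5320
  purple shrunken: (770 − 645.9375)² / 645.9375 = 23.8282
  yellow smooth: (659 − 645.9375)² / 645.9375 = 0.2642
  yellow shrunken: (199 − 215.3125)² / 215.3125 = 1.2359
χ² = 7.5320 + 23.8282 + 0.2642 + 1.2359 = 32.8603 ≈ 32.860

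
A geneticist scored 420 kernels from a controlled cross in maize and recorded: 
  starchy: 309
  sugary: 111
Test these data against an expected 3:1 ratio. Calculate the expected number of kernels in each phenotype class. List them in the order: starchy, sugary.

Total ratio parts = 4. Expected numbers out of 420:
  starchy: 420 × 3/4 = 315
  sugary: 420 × 1/4 = 105

315, 105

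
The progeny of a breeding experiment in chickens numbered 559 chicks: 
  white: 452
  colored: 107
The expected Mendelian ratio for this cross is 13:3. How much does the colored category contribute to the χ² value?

0.046

The 13:3 ratio has 16 parts, so with N = 559 the expected counts are:
  white: 559 × 13/16 = 454.1875
  colored: 559 × 3/16 = 104.8125
Contribution of colored: (107 − 104.8125)² / 104.8125 = 0.0457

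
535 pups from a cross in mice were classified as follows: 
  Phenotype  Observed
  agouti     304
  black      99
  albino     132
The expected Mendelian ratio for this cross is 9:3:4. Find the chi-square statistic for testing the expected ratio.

0.071

The 9:3:4 ratio has 16 parts, so with N = 535 the expected counts are:
  agouti: 535 × 9/16 = 300.9375
  black: 535 × 3/16 = 100.3125
  albino: 535 × 4/16 = 133.75
χ² = Σ (O − E)² / E
  agouti: (304 − 300.9375)² / 300.9375 = 0.0312
  black: (99 − 100.3125)² / 100.3125 = 0.0172
  albino: (132 − 133.75)² / 133.75 = 0.0229
χ² = 0.0312 + 0.0172 + 0.0229 = 0.0713 ≈ 0.071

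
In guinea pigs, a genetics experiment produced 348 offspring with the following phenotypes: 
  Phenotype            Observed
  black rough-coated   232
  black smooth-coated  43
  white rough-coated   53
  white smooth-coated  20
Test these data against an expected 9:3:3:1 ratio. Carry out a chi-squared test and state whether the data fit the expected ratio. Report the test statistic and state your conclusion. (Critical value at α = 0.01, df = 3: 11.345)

Total ratio parts = 16. Expected numbers out of 348:
  black rough-coated: 348 × 9/16 = 195.75
  black smooth-coated: 348 × 3/16 = 65.25
  white rough-coated: 348 × 3/16 = 65.25
  white smooth-coated: 348 × 1/16 = 21.75
χ² = Σ (O − E)² / E
  black rough-coated: (232 − 195.75)² / 195.75 = 6.7130
  black smooth-coated: (43 − 65.25)² / 65.25 = 7.5872
  white rough-coated: (53 − 65.25)² / 65.25 = 2.2998
  white smooth-coated: (20 − 21.75)² / 21.75 = 0.1408
χ² = 6.7130 + 7.5872 + 2.2998 + 0.1408 = 16.7408 ≈ 16.741
Degrees of freedom = 4 − 1 = 3; critical value at α = 0.01 is 11.345.
Since 16.741 > 11.345, we reject the null hypothesis — the data do not fit the 9:3:3:1 ratio.

16.741; not consistent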